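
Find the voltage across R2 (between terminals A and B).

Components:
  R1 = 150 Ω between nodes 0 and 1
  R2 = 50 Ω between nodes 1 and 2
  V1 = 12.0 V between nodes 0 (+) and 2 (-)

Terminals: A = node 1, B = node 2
R1 and R2 are in series across V1 (node 0 → node 1 → node 2), and the output A–B is taken across R2, so this is a voltage divider.
Series current: I = V1/(R1 + R2) = 12/(150 + 50) = 12/200 = 0.06 A
V_R2 = I × R2 = V1 × R2/(R1 + R2) = 12 × 50/200 = 3 V

Final answer: 3 V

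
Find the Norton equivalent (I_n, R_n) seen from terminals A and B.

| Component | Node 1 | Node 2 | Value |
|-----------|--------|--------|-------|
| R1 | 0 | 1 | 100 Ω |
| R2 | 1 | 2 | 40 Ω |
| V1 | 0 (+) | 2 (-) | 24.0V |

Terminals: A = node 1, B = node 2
Find the Thévenin equivalent first; then I_n = V_th/R_th and R_n = R_th.
Step 1 — V_th is the open-circuit voltage V_A - V_B (nothing connected across the terminals).
Nodal analysis, taking node 2 as the 0 V reference.
Source V1 fixes V_0 = 24 V.
KCL at each unknown node (sum of currents leaving = 0; resistances in Ω):
  Node 1: (V_1 - 24)/100 + (V_1 - 0)/40 = 0
Collecting terms: 0.035 × V_1 = 0.24  =>  V_1 = 6.857 V
V_th = V_1 - V_2 = 6.857 - 0 = 6.857 V
Step 2 — R_th: zero the source — replace V1 by a short circuit (node 2 merges into node 0) — and find the resistance seen between A (node 1) and B (node 0).
Reduce the network between node 1 (A) and node 0 (B) by series/parallel combination:
  Rp1 = R1 ‖ R2 (parallel, both between nodes 0 and 1) = 1/(1/100 + 1/40) = 28.57 Ω
R_th = 28.57 Ω
I_n = V_th/R_th = 6.857/28.57 = 0.24 A, and R_n = R_th = 28.57 Ω

Final answer: I_n = 0.24 A, R_n = 28.57 Ω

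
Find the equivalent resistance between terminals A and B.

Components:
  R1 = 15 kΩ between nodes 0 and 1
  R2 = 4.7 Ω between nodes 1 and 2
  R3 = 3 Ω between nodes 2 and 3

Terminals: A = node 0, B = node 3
Reduce the network between node 0 (A) and node 3 (B) by series/parallel combination:
  Rs1 = R1 + R2 (series, joined only at node 1) = 15000 + 4.7 = 15000 Ω
  Rs2 = R3 + Rs1 (series, joined only at node 2) = 3 + 15000 = 15010 Ω
R_eq = 15.01 kΩ

Final answer: 15.01 kΩ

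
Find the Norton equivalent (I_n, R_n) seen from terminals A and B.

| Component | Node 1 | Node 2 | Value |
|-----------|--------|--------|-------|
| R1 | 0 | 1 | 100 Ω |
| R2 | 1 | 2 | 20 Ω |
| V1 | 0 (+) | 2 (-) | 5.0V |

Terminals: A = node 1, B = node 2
Find the Thévenin equivalent first; then I_n = V_th/R_th and R_n = R_th.
Step 1 — V_th is the open-circuit voltage V_A - V_B (nothing connected across the terminals).
Nodal analysis, taking node 2 as the 0 V reference.
Source V1 fixes V_0 = 5 V.
KCL at each unknown node (sum of currents leaving = 0; resistances in Ω):
  Node 1: (V_1 - 5)/100 + (V_1 - 0)/20 = 0
Collecting terms: 0.06 × V_1 = 0.05  =>  V_1 = 0.8333 V
V_th = V_1 - V_2 = 0.8333 - 0 = 0.8333 V
Step 2 — R_th: zero the source — replace V1 by a short circuit (node 2 merges into node 0) — and find the resistance seen between A (node 1) and B (node 0).
Reduce the network between node 1 (A) and node 0 (B) by series/parallel combination:
  Rp1 = R1 ‖ R2 (parallel, both between nodes 0 and 1) = 1/(1/100 + 1/20) = 16.67 Ω
R_th = 16.67 Ω
I_n = V_th/R_th = 0.8333/16.67 = 0.05 A, and R_n = R_th = 16.67 Ω

Final answer: I_n = 0.05 A, R_n = 16.67 Ω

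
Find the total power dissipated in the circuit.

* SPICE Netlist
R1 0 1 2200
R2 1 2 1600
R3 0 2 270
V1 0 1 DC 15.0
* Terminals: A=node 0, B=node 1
Nodal analysis, taking node 1 as the 0 V reference.
Source V1 fixes V_0 = 15 V.
KCL at each unknown node (sum of currents leaving = 0; resistances in Ω):
  Node 2: (V_2 - 0)/1600 + (V_2 - 15)/270 = 0
Collecting terms: 0.004329 × V_2 = 0.05556  =>  V_2 = 12.83 V
Power in each resistor, P = (ΔV)²/R:
  P_R1 = (15 - 0)²/2200 = 0.1023 W
  P_R2 = (0 - 12.83)²/1600 = 0.1029 W
  P_R3 = (15 - 12.83)²/270 = 0.01737 W
P_total = P_R1 + P_R2 + P_R3 = 0.2226 W

Final answer: 0.2226 W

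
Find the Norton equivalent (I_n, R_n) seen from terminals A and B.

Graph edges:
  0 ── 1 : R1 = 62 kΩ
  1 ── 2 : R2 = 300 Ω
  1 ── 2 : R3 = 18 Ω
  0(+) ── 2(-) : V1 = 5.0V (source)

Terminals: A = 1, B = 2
Find the Thévenin equivalent first; then I_n = V_th/R_th and R_n = R_th.
Step 1 — V_th is the open-circuit voltage V_A - V_B (nothing connected across the terminals).
Nodal analysis, taking node 2 as the 0 V reference.
Source V1 fixes V_0 = 5 V.
KCL at each unknown node (sum of currents leaving = 0; resistances in Ω):
  Node 1: (V_1 - 5)/62000 + (V_1 - 0)/300 + (V_1 - 0)/18 = 0
Collecting terms: 0.05891 × V_1 = 0.00008065  =>  V_1 = 0.001369 V
V_th = V_1 - V_2 = 0.001369 - 0 = 0.001369 V
Step 2 — R_th: zero the source — replace V1 by a short circuit (node 2 merges into node 0) — and find the resistance seen between A (node 1) and B (node 0).
Reduce the network between node 1 (A) and node 0 (B) by series/parallel combination:
  Rp1 = R1 ‖ R2 ‖ R3 (parallel, all between nodes 0 and 1) = 1/(1/62000 + 1/300 + 1/18) = 16.98 Ω
R_th = 16.98 Ω
I_n = V_th/R_th = 0.001369/16.98 = 0.00008065 A, and R_n = R_th = 16.98 Ω

Final answer: I_n = 8.065e-05 A, R_n = 16.98 Ω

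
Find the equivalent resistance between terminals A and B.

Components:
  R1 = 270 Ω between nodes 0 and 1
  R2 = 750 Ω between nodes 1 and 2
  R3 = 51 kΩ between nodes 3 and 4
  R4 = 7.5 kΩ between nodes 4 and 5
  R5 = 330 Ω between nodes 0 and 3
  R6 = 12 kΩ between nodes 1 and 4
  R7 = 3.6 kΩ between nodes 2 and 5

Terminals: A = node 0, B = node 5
The network is not a plain series/parallel combination. Inject a 1 A test current into terminal A (node 0) and return it from terminal B (node 5); then R_eq = V_A / (1 A).
Nodal analysis, taking node 5 as the 0 V reference.
Current source I_test pushes 1 A into node 0 and draws it out of node 5.
KCL at each unknown node (sum of currents leaving = 0; resistances in Ω):
  Node 0: (V_0 - V_1)/270 + (V_0 - V_3)/330 - 1 = 0
  Node 1: (V_1 - V_0)/270 + (V_1 - V_2)/750 + (V_1 - V_4)/12000 = 0
  Node 2: (V_2 - V_1)/750 + (V_2 - 0)/3600 = 0
  Node 3: (V_3 - V_0)/330 + (V_3 - V_4)/51000 = 0
  Node 4: (V_4 - V_1)/12000 + (V_4 - V_3)/51000 + (V_4 - 0)/7500 = 0
Collecting terms (coefficients in siemens):
  0.006734·V_0 - 0.003704·V_1 - 0.00303·V_3 = 1
  0.00512·V_1 - 0.003704·V_0 - 0.001333·V_2 - 0.00008333·V_4 = 0
  0.001611·V_2 - 0.001333·V_1 = 0
  0.00305·V_3 - 0.00303·V_0 - 0.00001961·V_4 = 0
  0.0002363·V_4 - 0.00008333·V_1 - 0.00001961·V_3 = 0
Solving these 5 simultaneous equations (Gaussian elimination) gives:
  V_0 = 3722 V, V_1 = 3463 V, V_2 = 2866 V, V_3 = 3707 V
  V_4 = 1529 V
R_eq = V_0 / 1 A = 3722 Ω = 3.722 kΩ

Final answer: 3.722 kΩ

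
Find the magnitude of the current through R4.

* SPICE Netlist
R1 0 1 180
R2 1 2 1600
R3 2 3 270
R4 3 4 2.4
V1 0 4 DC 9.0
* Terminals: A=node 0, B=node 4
Nodal analysis, taking node 4 as the 0 V reference.
Source V1 fixes V_0 = 9 V.
KCL at each unknown node (sum of currents leaving = 0; resistances in Ω):
  Node 1: (V_1 - 9)/180 + (V_1 - V_2)/1600 = 0
  Node 2: (V_2 - V_1)/1600 + (V_2 - V_3)/270 = 0
  Node 3: (V_3 - V_2)/270 + (V_3 - 0)/2.4 = 0
Collecting terms (coefficients in siemens):
  0.006181·V_1 - 0.000625·V_2 = 0.05
  0.004329·V_2 - 0.000625·V_1 - 0.003704·V_3 = 0
  0.4204·V_3 - 0.003704·V_2 = 0
Solving these 3 simultaneous equations (Gaussian elimination) gives:
  V_1 = 8.211 V, V_2 = 1.195 V, V_3 = 0.01052 V
I_R4 = (V_3 - V_4)/R4 = (0.01052 - 0)/2.4 = 0.004385 A
|I_R4| = 0.004385 A

Final answer: |I_R4| = 0.004385 A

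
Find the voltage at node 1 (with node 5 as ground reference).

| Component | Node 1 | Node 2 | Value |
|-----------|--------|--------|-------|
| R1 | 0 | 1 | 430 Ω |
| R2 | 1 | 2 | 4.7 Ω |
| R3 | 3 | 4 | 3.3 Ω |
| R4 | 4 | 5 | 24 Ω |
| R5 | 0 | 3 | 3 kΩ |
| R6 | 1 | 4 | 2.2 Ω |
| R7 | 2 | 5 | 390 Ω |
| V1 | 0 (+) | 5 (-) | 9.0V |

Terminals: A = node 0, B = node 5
Nodal analysis, taking node 5 as the 0 V reference.
Source V1 fixes V_0 = 9 V.
KCL at each unknown node (sum of currents leaving = 0; resistances in Ω):
  Node 1: (V_1 - 9)/430 + (V_1 - V_2)/4.7 + (V_1 - V_4)/2.2 = 0
  Node 2: (V_2 - V_1)/4.7 + (V_2 - 0)/390 = 0
  Node 3: (V_3 - V_4)/3.3 + (V_3 - 9)/3000 = 0
  Node 4: (V_4 - V_3)/3.3 + (V_4 - 0)/24 + (V_4 - V_1)/2.2 = 0
Collecting terms (coefficients in siemens):
  0.6696·V_1 - 0.2128·V_2 - 0.4545·V_4 = 0.02093
  0.2153·V_2 - 0.2128·V_1 = 0
  0.3034·V_3 - 0.303·V_4 = 0.003
  0.7992·V_4 - 0.4545·V_1 - 0.303·V_3 = 0
Solving these 4 simultaneous equations (Gaussian elimination) gives:
  V_1 = 0.5467 V, V_2 = 0.5401 V, V_3 = 0.5158 V, V_4 = 0.5064 V
The requested potential is V_1 = 0.5467 V.

Final answer: V_1 = 0.5467 V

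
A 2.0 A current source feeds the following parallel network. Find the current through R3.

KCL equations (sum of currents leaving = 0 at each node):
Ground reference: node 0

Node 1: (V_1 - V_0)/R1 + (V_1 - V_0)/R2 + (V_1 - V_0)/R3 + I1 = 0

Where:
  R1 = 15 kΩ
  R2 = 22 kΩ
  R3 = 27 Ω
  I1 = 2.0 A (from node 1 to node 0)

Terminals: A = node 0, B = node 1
All resistors sit directly between nodes 0 and 1, so they are in parallel and share one voltage V; the full source current 2 A splits among them.
1/R_par = 1/15000 + 1/22000 + 1/27 = 0.03715 S  =>  R_par = 26.92 Ω
V = I × R_par = 2 × 26.92 = 53.84 V
I_R3 = V/R3 = 53.84/27 = 1.994 A

Final answer: 1.994 A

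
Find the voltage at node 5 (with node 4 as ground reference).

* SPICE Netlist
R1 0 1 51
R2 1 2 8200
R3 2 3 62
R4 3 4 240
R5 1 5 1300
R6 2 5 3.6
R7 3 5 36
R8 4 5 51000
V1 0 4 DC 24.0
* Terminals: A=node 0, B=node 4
Nodal analysis, taking node 4 as the 0 V reference.
Source V1 fixes V_0 = 24 V.
KCL at each unknown node (sum of currents leaving = 0; resistances in Ω):
  Node 1: (V_1 - 24)/51 + (V_1 - V_2)/8200 + (V_1 - V_5)/1300 = 0
  Node 2: (V_2 - V_1)/8200 + (V_2 - V_3)/62 + (V_2 - V_5)/3.6 = 0
  Node 3: (V_3 - V_2)/62 + (V_3 - 0)/240 + (V_3 - V_5)/36 = 0
  Node 5: (V_5 - V_1)/1300 + (V_5 - V_2)/3.6 + (V_5 - V_3)/36 + (V_5 - 0)/51000 = 0
Collecting terms (coefficients in siemens):
  0.0205·V_1 - 0.000122·V_2 - 0.0007692·V_5 = 0.4706
  0.294·V_2 - 0.000122·V_1 - 0.01613·V_3 - 0.2778·V_5 = 0
  0.04807·V_3 - 0.01613·V_2 - 0.02778·V_5 = 0
  0.3063·V_5 - 0.0007692·V_1 - 0.2778·V_2 - 0.02778·V_3 = 0
Solving these 4 simultaneous equations (Gaussian elimination) gives:
  V_1 = 23.15 V, V_2 = 4.365 V, V_3 = 3.994 V, V_5 = 4.378 V
The requested potential is V_5 = 4.378 V.

Final answer: V_5 = 4.378 V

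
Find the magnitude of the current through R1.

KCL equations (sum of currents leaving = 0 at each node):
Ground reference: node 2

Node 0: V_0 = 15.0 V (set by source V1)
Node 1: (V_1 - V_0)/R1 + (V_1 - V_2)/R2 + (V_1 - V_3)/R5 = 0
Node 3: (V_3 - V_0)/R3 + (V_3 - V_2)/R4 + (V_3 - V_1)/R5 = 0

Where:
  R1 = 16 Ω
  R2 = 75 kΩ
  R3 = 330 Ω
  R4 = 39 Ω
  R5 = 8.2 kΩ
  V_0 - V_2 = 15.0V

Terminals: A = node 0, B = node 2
Nodal analysis, taking node 2 as the 0 V reference.
Source V1 fixes V_0 = 15 V.
KCL at each unknown node (sum of currents leaving = 0; resistances in Ω):
  Node 1: (V_1 - 15)/16 + (V_1 - 0)/75000 + (V_1 - V_3)/8200 = 0
  Node 3: (V_3 - 15)/330 + (V_3 - 0)/39 + (V_3 - V_1)/8200 = 0
Collecting terms (coefficients in siemens):
  0.06264·V_1 - 0.000122·V_3 = 0.9375
  0.02879·V_3 - 0.000122·V_1 = 0.04545
Determinant D = (0.06264)(0.02879) - (-0.000122)(-0.000122) = 0.001803
V_1 = [(0.9375)(0.02879) - (-0.000122)(0.04545)]/D = 14.97 V
V_3 = [(0.06264)(0.04545) - (0.9375)(-0.000122)]/D = 1.642 V
I_R1 = (V_0 - V_1)/R1 = (15 - 14.97)/16 = 0.001825 A
|I_R1| = 0.001825 A

Final answer: |I_R1| = 0.001825 A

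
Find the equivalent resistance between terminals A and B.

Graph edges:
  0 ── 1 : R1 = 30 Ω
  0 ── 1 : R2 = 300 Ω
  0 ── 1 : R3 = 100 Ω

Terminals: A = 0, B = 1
Reduce the network between node 0 (A) and node 1 (B) by series/parallel combination:
  Rp1 = R1 ‖ R2 ‖ R3 (parallel, all between nodes 0 and 1) = 1/(1/30 + 1/300 + 1/100) = 21.43 Ω
R_eq = 21.43 Ω

Final answer: 21.43 Ω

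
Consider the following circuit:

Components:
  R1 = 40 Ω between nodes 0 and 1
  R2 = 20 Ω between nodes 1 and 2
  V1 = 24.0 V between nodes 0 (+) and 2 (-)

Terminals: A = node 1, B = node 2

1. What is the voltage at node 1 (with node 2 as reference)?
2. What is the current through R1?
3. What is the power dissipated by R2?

Nodal analysis, taking node 2 as the 0 V reference.
Source V1 fixes V_0 = 24 V.
KCL at each unknown node (sum of currents leaving = 0; resistances in Ω):
  Node 1: (V_1 - 24)/40 + (V_1 - 0)/20 = 0
Collecting terms: 0.075 × V_1 = 0.6  =>  V_1 = 8 V
Part 1:
  Read off the nodal solution: V_1 = 8 V
Part 2:
  I_R1 = (V_0 - V_1)/R1 = (24 - 8)/40 = 0.4 A
  Magnitude: I_R1 = 0.4 A
Part 3:
  I_R2 = (V_1 - V_2)/R2 = (8 - 0)/20 = 0.4 A
  P_R2 = I_R2² × R2 = (0.4)² × 20 = 3.2 W

Final answers:
1. V_1 = 8 V
2. I_R1 = 0.4 A
3. P_R2 = 3.2 W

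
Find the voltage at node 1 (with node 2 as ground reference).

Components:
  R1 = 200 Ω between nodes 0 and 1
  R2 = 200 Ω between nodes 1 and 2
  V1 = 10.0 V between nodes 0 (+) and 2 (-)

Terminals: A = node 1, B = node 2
Nodal analysis, taking node 2 as the 0 V reference.
Source V1 fixes V_0 = 10 V.
KCL at each unknown node (sum of currents leaving = 0; resistances in Ω):
  Node 1: (V_1 - 10)/200 + (V_1 - 0)/200 = 0
Collecting terms: 0.01 × V_1 = 0.05  =>  V_1 = 5 V
The requested potential is V_1 = 5 V.

Final answer: V_1 = 5 V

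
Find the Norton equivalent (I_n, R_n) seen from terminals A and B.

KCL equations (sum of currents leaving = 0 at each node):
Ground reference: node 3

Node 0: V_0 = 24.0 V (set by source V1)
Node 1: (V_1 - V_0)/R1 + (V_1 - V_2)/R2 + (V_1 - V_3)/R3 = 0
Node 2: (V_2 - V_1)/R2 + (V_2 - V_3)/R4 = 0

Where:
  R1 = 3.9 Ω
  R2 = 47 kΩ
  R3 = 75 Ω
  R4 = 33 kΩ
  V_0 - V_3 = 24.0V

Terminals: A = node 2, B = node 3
Find the Thévenin equivalent first; then I_n = V_th/R_th and R_n = R_th.
Step 1 — V_th is the open-circuit voltage V_A - V_B (nothing connected across the terminals).
Nodal analysis, taking node 3 as the 0 V reference.
Source V1 fixes V_0 = 24 V.
KCL at each unknown node (sum of currents leaving = 0; resistances in Ω):
  Node 1: (V_1 - 24)/3.9 + (V_1 - V_2)/47000 + (V_1 - 0)/75 = 0
  Node 2: (V_2 - V_1)/47000 + (V_2 - 0)/33000 = 0
Collecting terms (coefficients in siemens):
  0.2698·V_1 - 0.00002128·V_2 = 6.154
  0.00005158·V_2 - 0.00002128·V_1 = 0
Determinant D = (0.2698)(0.00005158) - (-0.00002128)(-0.00002128) = 0.00001391
V_1 = [(6.154)(0.00005158) - (-0.00002128)(0)]/D = 22.81 V
V_2 = [(0.2698)(0) - (6.154)(-0.00002128)]/D = 9.41 V
V_th = V_2 - V_3 = 9.41 - 0 = 9.41 V
Step 2 — R_th: zero the source — replace V1 by a short circuit (node 3 merges into node 0) — and find the resistance seen between A (node 2) and B (node 0).
Reduce the network between node 2 (A) and node 0 (B) by series/parallel combination:
  Rp1 = R1 ‖ R3 (parallel, both between nodes 0 and 1) = 1/(1/3.9 + 1/75) = 3.707 Ω
  Rs1 = R2 + Rp1 (series, joined only at node 1) = 47000 + 3.707 = 47000 Ω
  Rp2 = R4 ‖ Rs1 (parallel, both between nodes 0 and 2) = 1/(1/33000 + 1/47000) = 19390 Ω
R_th = 19.39 kΩ
I_n = V_th/R_th = 9.41/19390 = 0.0004854 A, and R_n = R_th = 19.39 kΩ

Final answer: I_n = 0.0004854 A, R_n = 19.39 kΩ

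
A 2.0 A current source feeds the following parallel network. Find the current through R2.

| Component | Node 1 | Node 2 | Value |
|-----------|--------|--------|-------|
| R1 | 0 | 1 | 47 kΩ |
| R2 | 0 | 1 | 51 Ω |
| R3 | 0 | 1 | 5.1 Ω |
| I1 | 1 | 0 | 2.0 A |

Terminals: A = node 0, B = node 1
All resistors sit directly between nodes 0 and 1, so they are in parallel and share one voltage V; the full source current 2 A splits among them.
1/R_par = 1/47000 + 1/51 + 1/5.1 = 0.2157 S  =>  R_par = 4.636 Ω
V = I × R_par = 2 × 4.636 = 9.272 V
I_R2 = V/R2 = 9.272/51 = 0.1818 A

Final answer: 0.1818 A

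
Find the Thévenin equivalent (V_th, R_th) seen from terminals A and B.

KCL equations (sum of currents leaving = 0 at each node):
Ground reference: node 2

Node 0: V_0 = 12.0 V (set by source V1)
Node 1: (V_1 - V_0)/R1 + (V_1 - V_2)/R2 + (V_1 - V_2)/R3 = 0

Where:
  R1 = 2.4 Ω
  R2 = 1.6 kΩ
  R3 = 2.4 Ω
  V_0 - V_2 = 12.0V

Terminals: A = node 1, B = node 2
Step 1 — V_th is the open-circuit voltage V_A - V_B (nothing connected across the terminals).
Nodal analysis, taking node 2 as the 0 V reference.
Source V1 fixes V_0 = 12 V.
KCL at each unknown node (sum of currents leaving = 0; resistances in Ω):
  Node 1: (V_1 - 12)/2.4 + (V_1 - 0)/1600 + (V_1 - 0)/2.4 = 0
Collecting terms: 0.834 × V_1 = 5  =>  V_1 = 5.996 V
V_th = V_1 - V_2 = 5.996 - 0 = 5.996 V
Step 2 — R_th: zero the source — replace V1 by a short circuit (node 2 merges into node 0) — and find the resistance seen between A (node 1) and B (node 0).
Reduce the network between node 1 (A) and node 0 (B) by series/parallel combination:
  Rp1 = R1 ‖ R2 ‖ R3 (parallel, all between nodes 0 and 1) = 1/(1/2.4 + 1/1600 + 1/2.4) = 1.199 Ω
R_th = 1.199 Ω

Final answer: V_th = 5.996 V, R_th = 1.199 Ω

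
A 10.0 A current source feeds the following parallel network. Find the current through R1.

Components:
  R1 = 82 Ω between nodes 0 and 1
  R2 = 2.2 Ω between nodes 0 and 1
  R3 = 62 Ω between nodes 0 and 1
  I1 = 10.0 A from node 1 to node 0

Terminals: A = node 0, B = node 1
All resistors sit directly between nodes 0 and 1, so they are in parallel and share one voltage V; the full source current 10 A splits among them.
1/R_par = 1/82 + 1/2.2 + 1/62 = 0.4829 S  =>  R_par = 2.071 Ω
V = I × R_par = 10 × 2.071 = 20.71 V
I_R1 = V/R1 = 20.71/82 = 0.2526 A

Final answer: 0.2526 A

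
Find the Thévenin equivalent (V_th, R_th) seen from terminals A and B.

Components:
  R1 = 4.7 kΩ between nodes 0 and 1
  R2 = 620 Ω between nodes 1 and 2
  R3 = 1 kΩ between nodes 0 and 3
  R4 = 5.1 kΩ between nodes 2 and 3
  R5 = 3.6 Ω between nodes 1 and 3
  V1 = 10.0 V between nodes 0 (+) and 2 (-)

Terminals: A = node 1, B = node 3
Step 1 — V_th is the open-circuit voltage V_A - V_B (nothing connected across the terminals).
Nodal analysis, taking node 2 as the 0 V reference.
Source V1 fixes V_0 = 10 V.
KCL at each unknown node (sum of currents leaving = 0; resistances in Ω):
  Node 1: (V_1 - 10)/4700 + (V_1 - 0)/620 + (V_1 - V_3)/3.6 = 0
  Node 3: (V_3 - 10)/1000 + (V_3 - 0)/5100 + (V_3 - V_1)/3.6 = 0
Collecting terms (coefficients in siemens):
  0.2796·V_1 - 0.2778·V_3 = 0.002128
  0.279·V_3 - 0.2778·V_1 = 0.01
Determinant D = (0.2796)(0.279) - (-0.2778)(-0.2778) = 0.0008416
V_1 = [(0.002128)(0.279) - (-0.2778)(0.01)]/D = 4.006 V
V_3 = [(0.2796)(0.01) - (0.002128)(-0.2778)]/D = 4.025 V
V_th = V_1 - V_3 = 4.006 - 4.025 = -0.01867 V
Step 2 — R_th: zero the source — replace V1 by a short circuit (node 2 merges into node 0) — and find the resistance seen between A (node 1) and B (node 3).
Reduce the network between node 1 (A) and node 3 (B) by series/parallel combination:
  Rp1 = R1 ‖ R2 (parallel, both between nodes 0 and 1) = 1/(1/4700 + 1/620) = 547.7 Ω
  Rp2 = R3 ‖ R4 (parallel, both between nodes 0 and 3) = 1/(1/1000 + 1/5100) = 836.1 Ω
  Rs1 = Rp1 + Rp2 (series, joined only at node 0) = 547.7 + 836.1 = 1384 Ω
  Rp3 = R5 ‖ Rs1 (parallel, both between nodes 1 and 3) = 1/(1/3.6 + 1/1384) = 3.591 Ω
R_th = 3.591 Ω

Final answer: V_th = -0.01867 V, R_th = 3.591 Ω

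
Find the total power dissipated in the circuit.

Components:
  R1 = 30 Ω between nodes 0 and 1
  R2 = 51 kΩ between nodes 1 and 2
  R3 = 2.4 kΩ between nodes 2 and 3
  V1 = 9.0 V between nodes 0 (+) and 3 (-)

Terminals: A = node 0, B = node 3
Nodal analysis, taking node 3 as the 0 V reference.
Source V1 fixes V_0 = 9 V.
KCL at each unknown node (sum of currents leaving = 0; resistances in Ω):
  Node 1: (V_1 - 9)/30 + (V_1 - V_2)/51000 = 0
  Node 2: (V_2 - V_1)/51000 + (V_2 - 0)/2400 = 0
Collecting terms (coefficients in siemens):
  0.03335·V_1 - 0.00001961·V_2 = 0.3
  0.0004363·V_2 - 0.00001961·V_1 = 0
Determinant D = (0.03335)(0.0004363) - (-0.00001961)(-0.00001961) = 0.00001455
V_1 = [(0.3)(0.0004363) - (-0.00001961)(0)]/D = 8.995 V
V_2 = [(0.03335)(0) - (0.3)(-0.00001961)]/D = 0.4043 V
Power in each resistor, P = (ΔV)²/R:
  P_R1 = (9 - 8.995)²/30 = 0.0000008512 W
  P_R2 = (8.995 - 0.4043)²/51000 = 0.001447 W
  P_R3 = (0.4043 - 0)²/2400 = 0.0000681 W
P_total = P_R1 + P_R2 + P_R3 = 0.001516 W

Final answer: 0.001516 W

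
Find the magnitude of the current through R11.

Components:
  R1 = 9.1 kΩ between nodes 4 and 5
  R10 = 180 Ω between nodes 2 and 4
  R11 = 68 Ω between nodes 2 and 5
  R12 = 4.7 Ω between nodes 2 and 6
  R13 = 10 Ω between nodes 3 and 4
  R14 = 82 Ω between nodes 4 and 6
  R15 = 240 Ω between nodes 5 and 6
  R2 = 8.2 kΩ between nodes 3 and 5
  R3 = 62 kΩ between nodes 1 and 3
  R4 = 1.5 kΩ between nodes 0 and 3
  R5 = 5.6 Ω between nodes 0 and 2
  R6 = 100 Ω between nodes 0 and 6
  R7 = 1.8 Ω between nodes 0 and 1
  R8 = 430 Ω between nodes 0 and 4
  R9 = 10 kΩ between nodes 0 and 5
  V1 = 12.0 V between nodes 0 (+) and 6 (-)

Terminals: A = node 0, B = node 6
Nodal analysis, taking node 6 as the 0 V reference.
Source V1 fixes V_0 = 12 V.
KCL at each unknown node (sum of currents leaving = 0; resistances in Ω):
  Node 1: (V_1 - V_3)/62000 + (V_1 - 12)/1.8 = 0
  Node 2: (V_2 - 12)/5.6 + (V_2 - V_4)/180 + (V_2 - V_5)/68 + (V_2 - 0)/4.7 = 0
  Node 3: (V_3 - V_5)/8200 + (V_3 - V_1)/62000 + (V_3 - 12)/1500 + (V_3 - V_4)/10 = 0
  Node 4: (V_4 - V_5)/9100 + (V_4 - 12)/430 + (V_4 - V_2)/180 + (V_4 - V_3)/10 + (V_4 - 0)/82 = 0
  Node 5: (V_5 - V_4)/9100 + (V_5 - V_3)/8200 + (V_5 - 12)/10000 + (V_5 - V_2)/68 + (V_5 - 0)/240 = 0
Collecting terms (coefficients in siemens):
  0.5556·V_1 - 0.00001613·V_3 = 6.667
  0.4116·V_2 - 0.005556·V_4 - 0.01471·V_5 = 2.143
  0.1008·V_3 - 0.00001613·V_1 - 0.1·V_4 - 0.000122·V_5 = 0.008
  0.1202·V_4 - 0.005556·V_2 - 0.1·V_3 - 0.0001099·V_5 = 0.02791
  0.0192·V_5 - 0.01471·V_2 - 0.000122·V_3 - 0.0001099·V_4 = 0.0012
Solving these 5 simultaneous equations (Gaussian elimination) gives:
  V_1 = 12 V, V_2 = 5.401 V, V_3 = 3.255 V, V_4 = 3.194 V
  V_5 = 4.237 V
I_R11 = (V_2 - V_5)/R11 = (5.401 - 4.237)/68 = 0.01711 A
|I_R11| = 0.01711 A

Final answer: |I_R11| = 0.01711 A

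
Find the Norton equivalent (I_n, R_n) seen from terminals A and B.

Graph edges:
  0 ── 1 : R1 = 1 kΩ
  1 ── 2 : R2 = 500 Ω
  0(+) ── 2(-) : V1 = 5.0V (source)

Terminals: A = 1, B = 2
Find the Thévenin equivalent first; then I_n = V_th/R_th and R_n = R_th.
Step 1 — V_th is the open-circuit voltage V_A - V_B (nothing connected across the terminals).
Nodal analysis, taking node 2 as the 0 V reference.
Source V1 fixes V_0 = 5 V.
KCL at each unknown node (sum of currents leaving = 0; resistances in Ω):
  Node 1: (V_1 - 5)/1000 + (V_1 - 0)/500 = 0
Collecting terms: 0.003 × V_1 = 0.005  =>  V_1 = 1.667 V
V_th = V_1 - V_2 = 1.667 - 0 = 1.667 V
Step 2 — R_th: zero the source — replace V1 by a short circuit (node 2 merges into node 0) — and find the resistance seen between A (node 1) and B (node 0).
Reduce the network between node 1 (A) and node 0 (B) by series/parallel combination:
  Rp1 = R1 ‖ R2 (parallel, both between nodes 0 and 1) = 1/(1/1000 + 1/500) = 333.3 Ω
R_th = 333.3 Ω
I_n = V_th/R_th = 1.667/333.3 = 0.005 A, and R_n = R_th = 333.3 Ω

Final answer: I_n = 0.005 A, R_n = 333.3 Ω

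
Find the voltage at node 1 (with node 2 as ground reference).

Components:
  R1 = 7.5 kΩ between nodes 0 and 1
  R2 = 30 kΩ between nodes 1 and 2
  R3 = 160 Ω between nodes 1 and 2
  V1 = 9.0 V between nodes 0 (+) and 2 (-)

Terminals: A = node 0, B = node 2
Nodal analysis, taking node 2 as the 0 V reference.
Source V1 fixes V_0 = 9 V.
KCL at each unknown node (sum of currents leaving = 0; resistances in Ω):
  Node 1: (V_1 - 9)/7500 + (V_1 - 0)/30000 + (V_1 - 0)/160 = 0
Collecting terms: 0.006417 × V_1 = 0.0012  =>  V_1 = 0.187 V
The requested potential is V_1 = 0.187 V.

Final answer: V_1 = 0.187 V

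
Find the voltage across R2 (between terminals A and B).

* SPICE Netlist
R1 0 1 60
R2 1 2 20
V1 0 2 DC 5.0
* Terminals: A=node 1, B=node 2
R1 and R2 are in series across V1 (node 0 → node 1 → node 2), and the output A–B is taken across R2, so this is a voltage divider.
Series current: I = V1/(R1 + R2) = 5/(60 + 20) = 5/80 = 0.0625 A
V_R2 = I × R2 = V1 × R2/(R1 + R2) = 5 × 20/80 = 1.25 V

Final answer: 1.25 V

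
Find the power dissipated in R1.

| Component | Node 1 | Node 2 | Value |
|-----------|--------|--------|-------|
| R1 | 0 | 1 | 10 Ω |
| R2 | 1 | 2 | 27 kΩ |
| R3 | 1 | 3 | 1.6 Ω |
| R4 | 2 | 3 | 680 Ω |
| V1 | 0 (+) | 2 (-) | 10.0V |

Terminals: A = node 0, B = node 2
Nodal analysis, taking node 2 as the 0 V reference.
Source V1 fixes V_0 = 10 V.
KCL at each unknown node (sum of currents leaving = 0; resistances in Ω):
  Node 1: (V_1 - 10)/10 + (V_1 - 0)/27000 + (V_1 - V_3)/1.6 = 0
  Node 3: (V_3 - V_1)/1.6 + (V_3 - 0)/680 = 0
Collecting terms (coefficients in siemens):
  0.725·V_1 - 0.625·V_3 = 1
  0.6265·V_3 - 0.625·V_1 = 0
Determinant D = (0.725)(0.6265) - (-0.625)(-0.625) = 0.06359
V_1 = [(1)(0.6265) - (-0.625)(0)]/D = 9.852 V
V_3 = [(0.725)(0) - (1)(-0.625)]/D = 9.829 V
I_R1 = (V_0 - V_1)/R1 = (10 - 9.852)/10 = 0.01482 A
P_R1 = I_R1² × R1 = (0.01482)² × 10 = 0.002196 W

Final answer: 0.002196 W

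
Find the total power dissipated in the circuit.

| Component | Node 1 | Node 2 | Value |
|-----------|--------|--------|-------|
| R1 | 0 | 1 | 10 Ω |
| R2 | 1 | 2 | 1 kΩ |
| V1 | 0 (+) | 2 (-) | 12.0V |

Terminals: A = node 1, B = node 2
Nodal analysis, taking node 2 as the 0 V reference.
Source V1 fixes V_0 = 12 V.
KCL at each unknown node (sum of currents leaving = 0; resistances in Ω):
  Node 1: (V_1 - 12)/10 + (V_1 - 0)/1000 = 0
Collecting terms: 0.101 × V_1 = 1.2  =>  V_1 = 11.88 V
Power in each resistor, P = (ΔV)²/R:
  P_R1 = (12 - 11.88)²/10 = 0.001412 W
  P_R2 = (11.88 - 0)²/1000 = 0.1412 W
P_total = P_R1 + P_R2 = 0.1426 W

Final answer: 0.1426 W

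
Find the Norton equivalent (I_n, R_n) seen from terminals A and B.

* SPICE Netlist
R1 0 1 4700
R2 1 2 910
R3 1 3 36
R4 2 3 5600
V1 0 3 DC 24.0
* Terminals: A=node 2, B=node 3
Find the Thévenin equivalent first; then I_n = V_th/R_th and R_n = R_th.
Step 1 — V_th is the open-circuit voltage V_A - V_B (nothing connected across the terminals).
Nodal analysis, taking node 3 as the 0 V reference.
Source V1 fixes V_0 = 24 V.
KCL at each unknown node (sum of currents leaving = 0; resistances in Ω):
  Node 1: (V_1 - 24)/4700 + (V_1 - V_2)/910 + (V_1 - 0)/36 = 0
  Node 2: (V_2 - V_1)/910 + (V_2 - 0)/5600 = 0
Collecting terms (coefficients in siemens):
  0.02909·V_1 - 0.001099·V_2 = 0.005106
  0.001277·V_2 - 0.001099·V_1 = 0
Determinant D = (0.02909)(0.001277) - (-0.001099)(-0.001099) = 0.00003595
V_1 = [(0.005106)(0.001277) - (-0.001099)(0)]/D = 0.1814 V
V_2 = [(0.02909)(0) - (0.005106)(-0.001099)]/D = 0.1561 V
V_th = V_2 - V_3 = 0.1561 - 0 = 0.1561 V
Step 2 — R_th: zero the source — replace V1 by a short circuit (node 3 merges into node 0) — and find the resistance seen between A (node 2) and B (node 0).
Reduce the network between node 2 (A) and node 0 (B) by series/parallel combination:
  Rp1 = R1 ‖ R3 (parallel, both between nodes 0 and 1) = 1/(1/4700 + 1/36) = 35.73 Ω
  Rs1 = R2 + Rp1 (series, joined only at node 1) = 910 + 35.73 = 945.7 Ω
  Rp2 = R4 ‖ Rs1 (parallel, both between nodes 0 and 2) = 1/(1/5600 + 1/945.7) = 809.1 Ω
R_th = 809.1 Ω
I_n = V_th/R_th = 0.1561/809.1 = 0.0001929 A, and R_n = R_th = 809.1 Ω

Final answer: I_n = 0.0001929 A, R_n = 809.1 Ω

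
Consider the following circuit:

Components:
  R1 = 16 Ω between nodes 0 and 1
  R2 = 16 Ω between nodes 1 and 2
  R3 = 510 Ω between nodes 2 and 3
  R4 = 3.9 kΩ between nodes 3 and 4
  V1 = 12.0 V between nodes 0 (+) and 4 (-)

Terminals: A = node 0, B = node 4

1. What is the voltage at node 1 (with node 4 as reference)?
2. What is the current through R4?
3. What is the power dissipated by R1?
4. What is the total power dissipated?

Nodal analysis, taking node 4 as the 0 V reference.
Source V1 fixes V_0 = 12 V.
KCL at each unknown node (sum of currents leaving = 0; resistances in Ω):
  Node 1: (V_1 - 12)/16 + (V_1 - V_2)/16 = 0
  Node 2: (V_2 - V_1)/16 + (V_2 - V_3)/510 = 0
  Node 3: (V_3 - V_2)/510 + (V_3 - 0)/3900 = 0
Collecting terms (coefficients in siemens):
  0.125·V_1 - 0.0625·V_2 = 0.75
  0.06446·V_2 - 0.0625·V_1 - 0.001961·V_3 = 0
  0.002217·V_3 - 0.001961·V_2 = 0
Solving these 3 simultaneous equations (Gaussian elimination) gives:
  V_1 = 11.96 V, V_2 = 11.91 V, V_3 = 10.54 V
Part 1:
  Read off the nodal solution: V_1 = 11.96 V
Part 2:
  I_R4 = (V_3 - V_4)/R4 = (10.54 - 0)/3900 = 0.002701 A
  Magnitude: I_R4 = 0.002701 A
Part 3:
  I_R1 = (V_0 - V_1)/R1 = (12 - 11.96)/16 = 0.002701 A
  P_R1 = I_R1² × R1 = (0.002701)² × 16 = 0.0001168 W
Part 4:
  Power in each resistor, P = (ΔV)²/R:
    P_R1 = (12 - 11.96)²/16 = 0.0001168 W
    P_R2 = (11.96 - 11.91)²/16 = 0.0001168 W
    P_R3 = (11.91 - 10.54)²/510 = 0.003722 W
    P_R4 = (10.54 - 0)²/3900 = 0.02846 W
  P_total = P_R1 + P_R2 + P_R3 + P_R4 = 0.03242 W

Final answers:
1. V_1 = 11.96 V
2. I_R4 = 0.002701 A
3. P_R1 = 0.0001168 W
4. P_total = 0.03242 W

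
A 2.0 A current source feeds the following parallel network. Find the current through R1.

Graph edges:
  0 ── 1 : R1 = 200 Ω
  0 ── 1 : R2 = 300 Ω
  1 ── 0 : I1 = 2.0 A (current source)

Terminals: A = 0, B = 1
All resistors sit directly between nodes 0 and 1, so they are in parallel and share one voltage V; the full source current 2 A splits among them.
1/R_par = 1/200 + 1/300 = 0.008333 S  =>  R_par = 120 Ω
V = I × R_par = 2 × 120 = 240 V
I_R1 = V/R1 = 240/200 = 1.2 A

Final answer: 1.2 A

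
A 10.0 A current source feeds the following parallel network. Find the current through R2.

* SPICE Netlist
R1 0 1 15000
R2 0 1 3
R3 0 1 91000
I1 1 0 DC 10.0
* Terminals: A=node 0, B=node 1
All resistors sit directly between nodes 0 and 1, so they are in parallel and share one voltage V; the full source current 10 A splits among them.
1/R_par = 1/15000 + 1/3 + 1/91000 = 0.3334 S  =>  R_par = 2.999 Ω
V = I × R_par = 10 × 2.999 = 29.99 V
I_R2 = V/R2 = 29.99/3 = 9.998 A

Final answer: 9.998 A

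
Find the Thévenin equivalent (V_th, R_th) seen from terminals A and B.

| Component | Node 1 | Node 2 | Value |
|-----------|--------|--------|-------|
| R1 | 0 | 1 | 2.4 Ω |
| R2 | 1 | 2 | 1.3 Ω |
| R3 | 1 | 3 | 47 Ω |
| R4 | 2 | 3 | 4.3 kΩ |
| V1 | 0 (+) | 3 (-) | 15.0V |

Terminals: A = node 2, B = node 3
Step 1 — V_th is the open-circuit voltage V_A - V_B (nothing connected across the terminals).
Nodal analysis, taking node 3 as the 0 V reference.
Source V1 fixes V_0 = 15 V.
KCL at each unknown node (sum of currents leaving = 0; resistances in Ω):
  Node 1: (V_1 - 15)/2.4 + (V_1 - V_2)/1.3 + (V_1 - 0)/47 = 0
  Node 2: (V_2 - V_1)/1.3 + (V_2 - 0)/4300 = 0
Collecting terms (coefficients in siemens):
  1.207·V_1 - 0.7692·V_2 = 6.25
  0.7695·V_2 - 0.7692·V_1 = 0
Determinant D = (1.207)(0.7695) - (-0.7692)(-0.7692) = 0.3372
V_1 = [(6.25)(0.7695) - (-0.7692)(0)]/D = 14.26 V
V_2 = [(1.207)(0) - (6.25)(-0.7692)]/D = 14.26 V
V_th = V_2 - V_3 = 14.26 - 0 = 14.26 V
Step 2 — R_th: zero the source — replace V1 by a short circuit (node 3 merges into node 0) — and find the resistance seen between A (node 2) and B (node 0).
Reduce the network between node 2 (A) and node 0 (B) by series/parallel combination:
  Rp1 = R1 ‖ R3 (parallel, both between nodes 0 and 1) = 1/(1/2.4 + 1/47) = 2.283 Ω
  Rs1 = R2 + Rp1 (series, joined only at node 1) = 1.3 + 2.283 = 3.583 Ω
  Rp2 = R4 ‖ Rs1 (parallel, both between nodes 0 and 2) = 1/(1/4300 + 1/3.583) = 3.58 Ω
R_th = 3.58 Ω

Final answer: V_th = 14.26 V, R_th = 3.58 Ω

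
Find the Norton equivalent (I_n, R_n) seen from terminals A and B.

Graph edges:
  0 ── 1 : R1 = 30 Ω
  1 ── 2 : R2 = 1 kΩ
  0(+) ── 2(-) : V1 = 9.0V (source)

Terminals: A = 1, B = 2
Find the Thévenin equivalent first; then I_n = V_th/R_th and R_n = R_th.
Step 1 — V_th is the open-circuit voltage V_A - V_B (nothing connected across the terminals).
Nodal analysis, taking node 2 as the 0 V reference.
Source V1 fixes V_0 = 9 V.
KCL at each unknown node (sum of currents leaving = 0; resistances in Ω):
  Node 1: (V_1 - 9)/30 + (V_1 - 0)/1000 = 0
Collecting terms: 0.03433 × V_1 = 0.3  =>  V_1 = 8.738 V
V_th = V_1 - V_2 = 8.738 - 0 = 8.738 V
Step 2 — R_th: zero the source — replace V1 by a short circuit (node 2 merges into node 0) — and find the resistance seen between A (node 1) and B (node 0).
Reduce the network between node 1 (A) and node 0 (B) by series/parallel combination:
  Rp1 = R1 ‖ R2 (parallel, both between nodes 0 and 1) = 1/(1/30 + 1/1000) = 29.13 Ω
R_th = 29.13 Ω
I_n = V_th/R_th = 8.738/29.13 = 0.3 A, and R_n = R_th = 29.13 Ω

Final answer: I_n = 0.3 A, R_n = 29.13 Ω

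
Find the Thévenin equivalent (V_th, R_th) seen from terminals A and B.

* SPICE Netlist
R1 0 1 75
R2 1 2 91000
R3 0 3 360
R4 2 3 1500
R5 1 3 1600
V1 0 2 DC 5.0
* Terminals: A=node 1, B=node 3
Step 1 — V_th is the open-circuit voltage V_A - V_B (nothing connected across the terminals).
Nodal analysis, taking node 2 as the 0 V reference.
Source V1 fixes V_0 = 5 V.
KCL at each unknown node (sum of currents leaving = 0; resistances in Ω):
  Node 1: (V_1 - 5)/75 + (V_1 - 0)/91000 + (V_1 - V_3)/1600 = 0
  Node 3: (V_3 - 5)/360 + (V_3 - 0)/1500 + (V_3 - V_1)/1600 = 0
Collecting terms (coefficients in siemens):
  0.01397·V_1 - 0.000625·V_3 = 0.06667
  0.004069·V_3 - 0.000625·V_1 = 0.01389
Determinant D = (0.01397)(0.004069) - (-0.000625)(-0.000625) = 0.00005646
V_1 = [(0.06667)(0.004069) - (-0.000625)(0.01389)]/D = 4.959 V
V_3 = [(0.01397)(0.01389) - (0.06667)(-0.000625)]/D = 4.175 V
V_th = V_1 - V_3 = 4.959 - 4.175 = 0.7845 V
Step 2 — R_th: zero the source — replace V1 by a short circuit (node 2 merges into node 0) — and find the resistance seen between A (node 1) and B (node 3).
Reduce the network between node 1 (A) and node 3 (B) by series/parallel combination:
  Rp1 = R1 ‖ R2 (parallel, both between nodes 0 and 1) = 1/(1/75 + 1/91000) = 74.94 Ω
  Rp2 = R3 ‖ R4 (parallel, both between nodes 0 and 3) = 1/(1/360 + 1/1500) = 290.3 Ω
  Rs1 = Rp1 + Rp2 (series, joined only at node 0) = 74.94 + 290.3 = 365.3 Ω
  Rp3 = R5 ‖ Rs1 (parallel, both between nodes 1 and 3) = 1/(1/1600 + 1/365.3) = 297.4 Ω
R_th = 297.4 Ω

Final answer: V_th = 0.7845 V, R_th = 297.4 Ω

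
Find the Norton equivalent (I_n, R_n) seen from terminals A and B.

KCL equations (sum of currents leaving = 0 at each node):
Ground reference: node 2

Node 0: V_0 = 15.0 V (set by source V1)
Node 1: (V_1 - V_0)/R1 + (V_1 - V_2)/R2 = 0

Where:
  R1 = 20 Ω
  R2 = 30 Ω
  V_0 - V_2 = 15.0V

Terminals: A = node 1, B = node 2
Find the Thévenin equivalent first; then I_n = V_th/R_th and R_n = R_th.
Step 1 — V_th is the open-circuit voltage V_A - V_B (nothing connected across the terminals).
Nodal analysis, taking node 2 as the 0 V reference.
Source V1 fixes V_0 = 15 V.
KCL at each unknown node (sum of currents leaving = 0; resistances in Ω):
  Node 1: (V_1 - 15)/20 + (V_1 - 0)/30 = 0
Collecting terms: 0.08333 × V_1 = 0.75  =>  V_1 = 9 V
V_th = V_1 - V_2 = 9 - 0 = 9 V
Step 2 — R_th: zero the source — replace V1 by a short circuit (node 2 merges into node 0) — and find the resistance seen between A (node 1) and B (node 0).
Reduce the network between node 1 (A) and node 0 (B) by series/parallel combination:
  Rp1 = R1 ‖ R2 (parallel, both between nodes 0 and 1) = 1/(1/20 + 1/30) = 12 Ω
R_th = 12 Ω
I_n = V_th/R_th = 9/12 = 0.75 A, and R_n = R_th = 12 Ω

Final answer: I_n = 0.75 A, R_n = 12 Ω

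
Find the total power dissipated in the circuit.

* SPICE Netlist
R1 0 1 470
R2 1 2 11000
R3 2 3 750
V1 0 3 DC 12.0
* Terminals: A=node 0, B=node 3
Nodal analysis, taking node 3 as the 0 V reference.
Source V1 fixes V_0 = 12 V.
KCL at each unknown node (sum of currents leaving = 0; resistances in Ω):
  Node 1: (V_1 - 12)/470 + (V_1 - V_2)/11000 = 0
  Node 2: (V_2 - V_1)/11000 + (V_2 - 0)/750 = 0
Collecting terms (coefficients in siemens):
  0.002219·V_1 - 0.00009091·V_2 = 0.02553
  0.001424·V_2 - 0.00009091·V_1 = 0
Determinant D = (0.002219)(0.001424) - (-0.00009091)(-0.00009091) = 0.000003152
V_1 = [(0.02553)(0.001424) - (-0.00009091)(0)]/D = 11.54 V
V_2 = [(0.002219)(0) - (0.02553)(-0.00009091)]/D = 0.7365 V
Power in each resistor, P = (ΔV)²/R:
  P_R1 = (12 - 11.54)²/470 = 0.0004532 W
  P_R2 = (11.54 - 0.7365)²/11000 = 0.01061 W
  P_R3 = (0.7365 - 0)²/750 = 0.0007232 W
P_total = P_R1 + P_R2 + P_R3 = 0.01178 W

Final answer: 0.01178 W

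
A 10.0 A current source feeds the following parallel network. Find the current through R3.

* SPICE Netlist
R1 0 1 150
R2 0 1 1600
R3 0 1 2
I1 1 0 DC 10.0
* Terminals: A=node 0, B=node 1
All resistors sit directly between nodes 0 and 1, so they are in parallel and share one voltage V; the full source current 10 A splits among them.
1/R_par = 1/150 + 1/1600 + 1/2 = 0.5073 S  =>  R_par = 1.971 Ω
V = I × R_par = 10 × 1.971 = 19.71 V
I_R3 = V/R3 = 19.71/2 = 9.856 A

Final answer: 9.856 A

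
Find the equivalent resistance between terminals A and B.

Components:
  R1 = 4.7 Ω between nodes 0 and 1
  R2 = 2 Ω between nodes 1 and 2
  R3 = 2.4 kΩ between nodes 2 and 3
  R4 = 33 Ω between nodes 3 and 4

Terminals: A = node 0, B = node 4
Reduce the network between node 0 (A) and node 4 (B) by series/parallel combination:
  Rs1 = R1 + R2 (series, joined only at node 1) = 4.7 + 2 = 6.7 Ω
  Rs2 = R3 + Rs1 (series, joined only at node 2) = 2400 + 6.7 = 2407 Ω
  Rs3 = R4 + Rs2 (series, joined only at node 3) = 33 + 2407 = 2440 Ω
R_eq = 2.44 kΩ

Final answer: 2.44 kΩ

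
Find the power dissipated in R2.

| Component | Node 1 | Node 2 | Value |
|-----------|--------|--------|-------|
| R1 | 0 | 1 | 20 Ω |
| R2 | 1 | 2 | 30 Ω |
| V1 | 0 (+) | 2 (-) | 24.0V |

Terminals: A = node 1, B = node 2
Nodal analysis, taking node 2 as the 0 V reference.
Source V1 fixes V_0 = 24 V.
KCL at each unknown node (sum of currents leaving = 0; resistances in Ω):
  Node 1: (V_1 - 24)/20 + (V_1 - 0)/30 = 0
Collecting terms: 0.08333 × V_1 = 1.2  =>  V_1 = 14.4 V
I_R2 = (V_1 - V_2)/R2 = (14.4 - 0)/30 = 0.48 A
P_R2 = I_R2² × R2 = (0.48)² × 30 = 6.912 W

Final answer: 6.912 W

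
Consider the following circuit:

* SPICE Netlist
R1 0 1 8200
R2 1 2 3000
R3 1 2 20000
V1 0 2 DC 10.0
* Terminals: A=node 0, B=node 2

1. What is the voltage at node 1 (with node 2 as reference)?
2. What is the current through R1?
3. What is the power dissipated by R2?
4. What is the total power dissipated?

Nodal analysis, taking node 2 as the 0 V reference.
Source V1 fixes V_0 = 10 V.
KCL at each unknown node (sum of currents leaving = 0; resistances in Ω):
  Node 1: (V_1 - 10)/8200 + (V_1 - 0)/3000 + (V_1 - 0)/20000 = 0
Collecting terms: 0.0005053 × V_1 = 0.00122  =>  V_1 = 2.414 V
Part 1:
  Read off the nodal solution: V_1 = 2.414 V
Part 2:
  I_R1 = (V_0 - V_1)/R1 = (10 - 2.414)/8200 = 0.0009252 A
  Magnitude: I_R1 = 0.0009252 A
Part 3:
  I_R2 = (V_1 - V_2)/R2 = (2.414 - 0)/3000 = 0.0008045 A
  P_R2 = I_R2² × R2 = (0.0008045)² × 3000 = 0.001942 W
Part 4:
  Power in each resistor, P = (ΔV)²/R:
    P_R1 = (10 - 2.414)²/8200 = 0.007019 W
    P_R2 = (2.414 - 0)²/3000 = 0.001942 W
    P_R3 = (2.414 - 0)²/20000 = 0.0002913 W
  P_total = P_R1 + P_R2 + P_R3 = 0.009252 W

Final answers:
1. V_1 = 2.414 V
2. I_R1 = 0.0009252 A
3. P_R2 = 0.001942 W
4. P_total = 0.009252 W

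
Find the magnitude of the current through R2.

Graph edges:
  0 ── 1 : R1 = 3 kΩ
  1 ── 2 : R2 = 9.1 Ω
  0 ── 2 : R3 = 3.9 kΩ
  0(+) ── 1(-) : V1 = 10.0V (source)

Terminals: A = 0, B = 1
Nodal analysis, taking node 1 as the 0 V reference.
Source V1 fixes V_0 = 10 V.
KCL at each unknown node (sum of currents leaving = 0; resistances in Ω):
  Node 2: (V_2 - 0)/9.1 + (V_2 - 10)/3900 = 0
Collecting terms: 0.1101 × V_2 = 0.002564  =>  V_2 = 0.02328 V
I_R2 = (V_1 - V_2)/R2 = (0 - 0.02328)/9.1 = -0.002558 A
|I_R2| = 0.002558 A

Final answer: |I_R2| = 0.002558 A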